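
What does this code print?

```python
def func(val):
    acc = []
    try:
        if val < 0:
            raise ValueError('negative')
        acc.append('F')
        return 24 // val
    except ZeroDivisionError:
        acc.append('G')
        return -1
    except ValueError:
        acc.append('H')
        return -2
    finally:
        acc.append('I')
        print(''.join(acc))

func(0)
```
FGI

val=0 causes ZeroDivisionError, caught, finally prints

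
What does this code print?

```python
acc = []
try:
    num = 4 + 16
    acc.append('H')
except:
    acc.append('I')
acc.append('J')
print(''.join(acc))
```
HJ

No exception, try block completes normally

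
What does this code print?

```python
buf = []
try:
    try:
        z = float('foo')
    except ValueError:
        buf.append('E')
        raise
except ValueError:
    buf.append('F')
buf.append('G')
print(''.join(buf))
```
EFG

raise without argument re-raises current exception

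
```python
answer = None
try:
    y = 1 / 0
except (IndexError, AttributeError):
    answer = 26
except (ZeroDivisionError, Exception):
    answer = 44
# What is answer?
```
44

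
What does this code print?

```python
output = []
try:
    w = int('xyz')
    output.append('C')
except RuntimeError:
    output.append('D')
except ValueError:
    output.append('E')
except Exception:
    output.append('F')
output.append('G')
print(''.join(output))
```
EG

ValueError matches before generic Exception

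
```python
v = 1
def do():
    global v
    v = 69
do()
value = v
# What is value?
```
69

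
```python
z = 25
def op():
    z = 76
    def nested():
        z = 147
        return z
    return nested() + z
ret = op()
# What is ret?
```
223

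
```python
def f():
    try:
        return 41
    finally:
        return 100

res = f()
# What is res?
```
100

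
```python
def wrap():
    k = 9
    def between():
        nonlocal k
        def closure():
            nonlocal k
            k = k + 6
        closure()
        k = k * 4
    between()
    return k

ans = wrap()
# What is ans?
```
60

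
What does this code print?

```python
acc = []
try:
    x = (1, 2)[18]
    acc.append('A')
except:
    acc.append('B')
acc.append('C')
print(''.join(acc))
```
BC

Exception raised in try, caught by bare except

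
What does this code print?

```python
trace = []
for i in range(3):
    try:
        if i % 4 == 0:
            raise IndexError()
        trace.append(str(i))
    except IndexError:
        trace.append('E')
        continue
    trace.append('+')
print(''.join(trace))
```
E1+2+

continue in except skips rest of loop body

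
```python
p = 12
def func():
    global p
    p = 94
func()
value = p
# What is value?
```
94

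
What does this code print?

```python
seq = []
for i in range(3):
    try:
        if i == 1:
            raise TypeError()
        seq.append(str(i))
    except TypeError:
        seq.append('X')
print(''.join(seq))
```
0X2

Exception on i=1 caught, loop continues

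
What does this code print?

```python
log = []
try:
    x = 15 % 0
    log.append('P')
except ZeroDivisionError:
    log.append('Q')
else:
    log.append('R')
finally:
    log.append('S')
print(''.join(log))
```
QS

Exception: except runs, else skipped, finally runs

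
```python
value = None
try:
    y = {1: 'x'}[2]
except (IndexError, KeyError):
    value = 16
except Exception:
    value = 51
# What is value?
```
16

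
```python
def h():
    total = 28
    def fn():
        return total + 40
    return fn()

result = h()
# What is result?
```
68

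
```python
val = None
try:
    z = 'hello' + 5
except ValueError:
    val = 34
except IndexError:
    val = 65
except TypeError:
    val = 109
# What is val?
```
109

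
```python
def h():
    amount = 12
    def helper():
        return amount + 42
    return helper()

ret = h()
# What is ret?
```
54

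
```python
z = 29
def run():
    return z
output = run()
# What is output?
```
29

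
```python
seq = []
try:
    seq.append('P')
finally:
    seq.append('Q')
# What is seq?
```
['P', 'Q']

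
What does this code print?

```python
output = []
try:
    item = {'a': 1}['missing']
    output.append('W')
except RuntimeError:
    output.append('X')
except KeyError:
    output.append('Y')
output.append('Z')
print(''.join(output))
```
YZ

KeyError is caught by its specific handler, not RuntimeError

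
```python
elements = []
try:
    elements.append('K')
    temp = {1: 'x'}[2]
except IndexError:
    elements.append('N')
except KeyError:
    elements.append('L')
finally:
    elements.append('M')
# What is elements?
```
['K', 'L', 'M']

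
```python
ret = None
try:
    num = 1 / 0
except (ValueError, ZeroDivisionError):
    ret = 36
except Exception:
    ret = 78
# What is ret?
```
36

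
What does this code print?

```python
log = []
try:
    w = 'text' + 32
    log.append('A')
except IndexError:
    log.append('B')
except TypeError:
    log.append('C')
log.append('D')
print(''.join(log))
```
CD

TypeError is caught by its specific handler, not IndexError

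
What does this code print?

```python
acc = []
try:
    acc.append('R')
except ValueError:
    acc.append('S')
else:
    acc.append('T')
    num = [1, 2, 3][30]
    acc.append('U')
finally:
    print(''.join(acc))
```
RT

Try succeeds, else appends 'T', IndexError in else is uncaught, finally prints before exception propagates ('U' never appended)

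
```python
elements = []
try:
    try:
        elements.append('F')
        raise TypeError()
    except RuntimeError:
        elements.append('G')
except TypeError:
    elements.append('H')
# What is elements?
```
['F', 'H']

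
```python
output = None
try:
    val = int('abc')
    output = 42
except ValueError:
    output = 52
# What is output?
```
52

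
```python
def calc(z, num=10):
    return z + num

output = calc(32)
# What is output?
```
42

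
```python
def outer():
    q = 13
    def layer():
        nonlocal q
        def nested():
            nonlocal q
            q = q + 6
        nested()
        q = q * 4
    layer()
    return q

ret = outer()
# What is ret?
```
76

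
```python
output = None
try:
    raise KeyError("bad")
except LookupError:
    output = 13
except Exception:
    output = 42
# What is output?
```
13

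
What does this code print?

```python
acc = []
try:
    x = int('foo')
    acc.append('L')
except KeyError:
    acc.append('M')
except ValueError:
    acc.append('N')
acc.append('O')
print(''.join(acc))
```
NO

ValueError is caught by its specific handler, not KeyError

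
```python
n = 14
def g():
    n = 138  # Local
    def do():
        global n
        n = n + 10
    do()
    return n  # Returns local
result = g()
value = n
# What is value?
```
24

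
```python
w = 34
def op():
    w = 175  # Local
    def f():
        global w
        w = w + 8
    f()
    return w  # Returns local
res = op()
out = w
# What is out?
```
42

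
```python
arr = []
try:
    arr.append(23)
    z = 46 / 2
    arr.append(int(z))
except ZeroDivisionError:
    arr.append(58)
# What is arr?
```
[23, 23]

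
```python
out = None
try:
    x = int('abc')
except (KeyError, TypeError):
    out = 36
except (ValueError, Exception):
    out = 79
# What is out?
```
79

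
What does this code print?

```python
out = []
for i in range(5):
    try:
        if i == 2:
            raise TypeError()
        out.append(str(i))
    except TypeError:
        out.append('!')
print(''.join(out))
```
01!34

Exception on i=2 caught, loop continues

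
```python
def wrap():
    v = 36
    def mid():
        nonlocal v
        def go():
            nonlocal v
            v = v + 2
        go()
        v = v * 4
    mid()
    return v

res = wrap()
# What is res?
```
152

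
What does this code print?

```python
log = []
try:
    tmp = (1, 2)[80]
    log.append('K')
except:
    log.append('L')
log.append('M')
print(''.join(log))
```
LM

Exception raised in try, caught by bare except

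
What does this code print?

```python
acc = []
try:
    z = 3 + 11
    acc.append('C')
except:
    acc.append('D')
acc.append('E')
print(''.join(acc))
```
CE

No exception, try block completes normally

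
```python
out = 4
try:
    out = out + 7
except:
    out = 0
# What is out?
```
11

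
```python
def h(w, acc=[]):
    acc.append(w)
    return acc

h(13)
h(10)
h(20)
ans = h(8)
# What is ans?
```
[13, 10, 20, 8]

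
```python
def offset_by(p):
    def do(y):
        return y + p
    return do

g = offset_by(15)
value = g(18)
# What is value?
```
33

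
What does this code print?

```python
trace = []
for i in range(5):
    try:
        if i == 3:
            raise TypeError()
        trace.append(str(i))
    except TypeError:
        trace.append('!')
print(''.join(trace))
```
012!4

Exception on i=3 caught, loop continues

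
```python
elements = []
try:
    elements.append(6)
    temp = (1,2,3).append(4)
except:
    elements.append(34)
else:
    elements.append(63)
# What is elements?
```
[6, 34]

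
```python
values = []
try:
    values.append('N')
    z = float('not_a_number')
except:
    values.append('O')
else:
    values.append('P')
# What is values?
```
['N', 'O']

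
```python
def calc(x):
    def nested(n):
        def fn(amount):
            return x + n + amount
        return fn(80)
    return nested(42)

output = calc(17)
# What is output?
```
139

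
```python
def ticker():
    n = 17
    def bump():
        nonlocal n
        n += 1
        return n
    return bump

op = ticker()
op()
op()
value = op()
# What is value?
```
20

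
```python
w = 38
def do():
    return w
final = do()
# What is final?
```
38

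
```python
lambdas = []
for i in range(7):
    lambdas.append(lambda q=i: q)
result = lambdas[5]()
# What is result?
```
5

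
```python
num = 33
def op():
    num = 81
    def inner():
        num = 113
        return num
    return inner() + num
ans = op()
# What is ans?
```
194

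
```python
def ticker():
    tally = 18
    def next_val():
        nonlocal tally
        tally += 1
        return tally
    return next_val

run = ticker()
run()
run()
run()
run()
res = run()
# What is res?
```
23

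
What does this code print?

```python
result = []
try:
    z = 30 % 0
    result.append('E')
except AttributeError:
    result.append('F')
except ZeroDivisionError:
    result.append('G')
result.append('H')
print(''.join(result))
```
GH

ZeroDivisionError is caught by its specific handler, not AttributeError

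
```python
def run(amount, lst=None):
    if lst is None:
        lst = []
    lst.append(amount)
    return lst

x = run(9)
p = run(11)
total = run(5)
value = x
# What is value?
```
[9]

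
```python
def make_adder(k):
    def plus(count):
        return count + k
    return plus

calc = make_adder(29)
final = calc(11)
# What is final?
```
40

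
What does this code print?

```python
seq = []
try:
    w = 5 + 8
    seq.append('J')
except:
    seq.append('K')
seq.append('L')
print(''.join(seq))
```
JL

No exception, try block completes normally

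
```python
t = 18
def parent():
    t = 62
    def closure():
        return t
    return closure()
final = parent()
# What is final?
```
62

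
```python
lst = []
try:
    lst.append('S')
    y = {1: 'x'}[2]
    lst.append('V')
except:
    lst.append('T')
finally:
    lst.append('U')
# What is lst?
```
['S', 'T', 'U']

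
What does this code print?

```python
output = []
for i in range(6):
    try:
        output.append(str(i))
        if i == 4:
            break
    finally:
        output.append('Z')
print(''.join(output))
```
0Z1Z2Z3Z4Z

finally runs even when breaking out of loop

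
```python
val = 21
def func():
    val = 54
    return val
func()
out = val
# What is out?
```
21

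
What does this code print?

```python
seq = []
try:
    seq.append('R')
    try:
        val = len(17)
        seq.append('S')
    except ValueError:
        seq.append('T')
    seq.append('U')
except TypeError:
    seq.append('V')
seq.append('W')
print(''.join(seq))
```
RVW

Inner handler doesn't match, propagates to outer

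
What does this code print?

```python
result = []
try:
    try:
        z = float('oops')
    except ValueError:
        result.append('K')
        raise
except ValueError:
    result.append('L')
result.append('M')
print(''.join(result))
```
KLM

raise without argument re-raises current exception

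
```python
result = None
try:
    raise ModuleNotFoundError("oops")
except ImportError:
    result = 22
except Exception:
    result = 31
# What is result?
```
22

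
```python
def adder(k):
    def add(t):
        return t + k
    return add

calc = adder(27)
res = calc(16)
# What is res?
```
43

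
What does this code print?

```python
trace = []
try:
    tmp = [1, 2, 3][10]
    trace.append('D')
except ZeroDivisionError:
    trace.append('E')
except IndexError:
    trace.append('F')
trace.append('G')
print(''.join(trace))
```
FG

IndexError is caught by its specific handler, not ZeroDivisionError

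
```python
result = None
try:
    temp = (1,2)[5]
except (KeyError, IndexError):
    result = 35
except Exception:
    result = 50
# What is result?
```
35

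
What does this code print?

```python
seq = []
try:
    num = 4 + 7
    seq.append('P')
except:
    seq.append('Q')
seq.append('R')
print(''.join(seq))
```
PR

No exception, try block completes normally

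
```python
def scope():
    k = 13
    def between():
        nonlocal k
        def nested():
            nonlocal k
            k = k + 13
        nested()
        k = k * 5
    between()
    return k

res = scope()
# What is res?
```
130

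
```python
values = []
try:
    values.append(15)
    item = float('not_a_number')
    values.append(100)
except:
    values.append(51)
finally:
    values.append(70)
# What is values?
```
[15, 51, 70]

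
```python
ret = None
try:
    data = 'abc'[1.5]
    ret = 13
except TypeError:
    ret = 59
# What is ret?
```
59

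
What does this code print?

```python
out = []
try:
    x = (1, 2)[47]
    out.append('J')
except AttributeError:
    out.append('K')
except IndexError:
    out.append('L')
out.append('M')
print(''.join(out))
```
LM

IndexError is caught by its specific handler, not AttributeError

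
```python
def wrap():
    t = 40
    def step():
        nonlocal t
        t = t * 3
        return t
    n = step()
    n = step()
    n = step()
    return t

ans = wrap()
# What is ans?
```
1080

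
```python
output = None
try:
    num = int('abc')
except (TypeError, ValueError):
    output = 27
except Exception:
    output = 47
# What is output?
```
27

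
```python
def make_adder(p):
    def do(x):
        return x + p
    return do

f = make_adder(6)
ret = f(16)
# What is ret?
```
22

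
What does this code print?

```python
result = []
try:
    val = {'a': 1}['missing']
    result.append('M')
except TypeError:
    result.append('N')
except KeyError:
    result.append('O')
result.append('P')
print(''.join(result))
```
OP

KeyError is caught by its specific handler, not TypeError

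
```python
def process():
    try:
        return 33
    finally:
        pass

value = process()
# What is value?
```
33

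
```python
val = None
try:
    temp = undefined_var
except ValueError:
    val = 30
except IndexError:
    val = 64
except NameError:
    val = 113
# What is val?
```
113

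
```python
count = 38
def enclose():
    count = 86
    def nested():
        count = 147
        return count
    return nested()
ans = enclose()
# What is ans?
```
147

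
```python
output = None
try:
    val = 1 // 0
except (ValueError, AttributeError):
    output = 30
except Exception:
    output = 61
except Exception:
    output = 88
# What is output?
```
61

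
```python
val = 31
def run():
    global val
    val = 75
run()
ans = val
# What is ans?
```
75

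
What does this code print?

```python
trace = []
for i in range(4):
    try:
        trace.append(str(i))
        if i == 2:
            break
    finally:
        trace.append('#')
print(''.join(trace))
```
0#1#2#

finally runs even when breaking out of loop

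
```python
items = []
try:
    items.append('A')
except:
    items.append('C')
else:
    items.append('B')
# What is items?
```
['A', 'B']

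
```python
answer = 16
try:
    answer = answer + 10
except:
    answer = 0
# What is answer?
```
26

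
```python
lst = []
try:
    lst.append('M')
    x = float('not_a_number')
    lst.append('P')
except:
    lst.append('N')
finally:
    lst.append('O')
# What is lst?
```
['M', 'N', 'O']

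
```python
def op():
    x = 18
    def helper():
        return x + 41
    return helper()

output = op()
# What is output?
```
59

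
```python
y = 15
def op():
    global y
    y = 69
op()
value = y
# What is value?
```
69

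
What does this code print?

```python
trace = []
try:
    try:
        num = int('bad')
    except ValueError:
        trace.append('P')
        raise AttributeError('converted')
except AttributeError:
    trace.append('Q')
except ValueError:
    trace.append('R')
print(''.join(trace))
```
PQ

New AttributeError raised, caught by outer AttributeError handler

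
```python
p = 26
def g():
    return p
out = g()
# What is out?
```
26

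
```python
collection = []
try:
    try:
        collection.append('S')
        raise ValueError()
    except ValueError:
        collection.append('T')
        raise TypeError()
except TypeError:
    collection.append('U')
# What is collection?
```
['S', 'T', 'U']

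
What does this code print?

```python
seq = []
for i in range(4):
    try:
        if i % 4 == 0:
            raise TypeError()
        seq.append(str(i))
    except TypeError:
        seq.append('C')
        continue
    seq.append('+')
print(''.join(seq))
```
C1+2+3+

continue in except skips rest of loop body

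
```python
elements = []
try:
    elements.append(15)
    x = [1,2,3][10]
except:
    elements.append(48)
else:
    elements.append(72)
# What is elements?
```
[15, 48]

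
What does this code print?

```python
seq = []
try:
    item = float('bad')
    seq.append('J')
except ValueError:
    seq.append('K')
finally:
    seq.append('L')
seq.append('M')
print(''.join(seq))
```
KLM

finally always runs, even after exception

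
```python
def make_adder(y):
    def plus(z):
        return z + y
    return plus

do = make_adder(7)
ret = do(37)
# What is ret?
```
44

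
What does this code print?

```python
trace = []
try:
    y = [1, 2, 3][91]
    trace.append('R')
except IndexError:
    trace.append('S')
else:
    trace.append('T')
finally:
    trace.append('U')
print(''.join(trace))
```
SU

Exception: except runs, else skipped, finally runs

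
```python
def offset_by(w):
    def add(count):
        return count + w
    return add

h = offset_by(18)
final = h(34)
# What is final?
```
52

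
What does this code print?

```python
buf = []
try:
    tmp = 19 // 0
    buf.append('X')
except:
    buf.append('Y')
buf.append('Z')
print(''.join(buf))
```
YZ

Exception raised in try, caught by bare except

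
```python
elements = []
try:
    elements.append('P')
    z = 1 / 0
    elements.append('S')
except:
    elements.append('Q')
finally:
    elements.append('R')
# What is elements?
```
['P', 'Q', 'R']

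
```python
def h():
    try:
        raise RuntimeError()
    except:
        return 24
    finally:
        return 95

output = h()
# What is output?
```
95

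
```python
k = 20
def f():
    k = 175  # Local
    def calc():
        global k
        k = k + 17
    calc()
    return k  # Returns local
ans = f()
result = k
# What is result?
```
37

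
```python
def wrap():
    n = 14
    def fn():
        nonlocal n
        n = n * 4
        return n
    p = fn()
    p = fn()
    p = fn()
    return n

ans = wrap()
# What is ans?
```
896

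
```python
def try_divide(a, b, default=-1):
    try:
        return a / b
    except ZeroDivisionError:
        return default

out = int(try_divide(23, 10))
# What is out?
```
2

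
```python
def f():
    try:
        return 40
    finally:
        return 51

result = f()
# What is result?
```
51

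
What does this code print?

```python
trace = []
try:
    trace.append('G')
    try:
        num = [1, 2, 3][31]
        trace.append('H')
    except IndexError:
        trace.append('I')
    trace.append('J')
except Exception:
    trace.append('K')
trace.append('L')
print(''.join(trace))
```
GIJL

Inner exception caught by inner handler, outer continues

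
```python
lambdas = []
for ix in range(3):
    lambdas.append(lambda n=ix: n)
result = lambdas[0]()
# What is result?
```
0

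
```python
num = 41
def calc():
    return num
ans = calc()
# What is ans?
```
41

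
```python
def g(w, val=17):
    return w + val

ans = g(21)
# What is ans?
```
38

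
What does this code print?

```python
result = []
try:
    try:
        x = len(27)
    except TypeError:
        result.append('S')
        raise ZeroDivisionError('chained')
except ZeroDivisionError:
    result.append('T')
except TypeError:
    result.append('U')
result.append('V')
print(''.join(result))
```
STV

ZeroDivisionError raised and caught, original TypeError not re-raised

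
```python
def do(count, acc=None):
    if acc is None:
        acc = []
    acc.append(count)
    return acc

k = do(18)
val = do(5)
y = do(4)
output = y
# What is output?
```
[4]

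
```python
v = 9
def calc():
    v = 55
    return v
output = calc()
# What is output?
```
55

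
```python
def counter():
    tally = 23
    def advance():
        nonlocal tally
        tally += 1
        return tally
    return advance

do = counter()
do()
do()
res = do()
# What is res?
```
26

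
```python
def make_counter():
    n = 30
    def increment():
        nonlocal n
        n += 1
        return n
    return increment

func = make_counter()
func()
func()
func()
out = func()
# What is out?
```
34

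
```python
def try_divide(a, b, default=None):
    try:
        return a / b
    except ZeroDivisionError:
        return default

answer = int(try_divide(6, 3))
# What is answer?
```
2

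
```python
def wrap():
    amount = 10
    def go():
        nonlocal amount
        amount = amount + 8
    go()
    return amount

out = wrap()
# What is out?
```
18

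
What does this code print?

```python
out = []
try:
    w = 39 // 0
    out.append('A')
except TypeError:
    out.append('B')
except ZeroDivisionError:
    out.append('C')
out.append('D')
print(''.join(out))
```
CD

ZeroDivisionError is caught by its specific handler, not TypeError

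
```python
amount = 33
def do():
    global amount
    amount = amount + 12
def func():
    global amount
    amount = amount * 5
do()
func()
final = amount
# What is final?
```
225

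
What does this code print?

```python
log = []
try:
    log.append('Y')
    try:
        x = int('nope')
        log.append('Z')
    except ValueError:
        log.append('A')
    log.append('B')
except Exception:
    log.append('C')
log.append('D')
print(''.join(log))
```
YABD

Inner exception caught by inner handler, outer continues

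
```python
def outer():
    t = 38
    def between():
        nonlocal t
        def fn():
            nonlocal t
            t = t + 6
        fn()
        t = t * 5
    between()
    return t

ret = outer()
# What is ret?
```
220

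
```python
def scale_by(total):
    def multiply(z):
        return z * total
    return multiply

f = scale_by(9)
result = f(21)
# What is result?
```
189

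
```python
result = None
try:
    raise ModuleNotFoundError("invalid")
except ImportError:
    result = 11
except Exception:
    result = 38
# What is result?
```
11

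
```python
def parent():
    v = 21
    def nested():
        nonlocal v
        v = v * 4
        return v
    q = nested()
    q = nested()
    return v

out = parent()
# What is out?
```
336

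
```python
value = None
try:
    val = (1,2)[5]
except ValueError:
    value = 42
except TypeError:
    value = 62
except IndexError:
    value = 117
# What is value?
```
117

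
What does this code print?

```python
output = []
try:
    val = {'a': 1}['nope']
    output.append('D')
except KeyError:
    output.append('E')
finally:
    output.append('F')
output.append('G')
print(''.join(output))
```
EFG

finally always runs, even after exception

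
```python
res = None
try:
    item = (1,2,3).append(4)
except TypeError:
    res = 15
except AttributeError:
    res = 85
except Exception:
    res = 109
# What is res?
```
85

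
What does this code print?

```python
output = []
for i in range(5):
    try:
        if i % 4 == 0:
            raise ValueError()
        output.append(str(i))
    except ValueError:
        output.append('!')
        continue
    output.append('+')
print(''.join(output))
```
!1+2+3+!

continue in except skips rest of loop body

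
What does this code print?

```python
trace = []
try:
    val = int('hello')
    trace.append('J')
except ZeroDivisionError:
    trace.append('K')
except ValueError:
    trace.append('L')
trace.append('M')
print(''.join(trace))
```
LM

ValueError is caught by its specific handler, not ZeroDivisionError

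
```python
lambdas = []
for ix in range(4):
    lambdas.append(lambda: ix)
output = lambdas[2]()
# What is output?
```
3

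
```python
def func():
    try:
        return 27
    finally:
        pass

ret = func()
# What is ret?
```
27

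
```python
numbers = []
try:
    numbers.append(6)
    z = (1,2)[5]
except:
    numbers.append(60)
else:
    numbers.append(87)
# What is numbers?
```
[6, 60]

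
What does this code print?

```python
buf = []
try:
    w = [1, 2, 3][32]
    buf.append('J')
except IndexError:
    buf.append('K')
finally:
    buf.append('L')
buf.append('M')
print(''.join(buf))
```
KLM

finally always runs, even after exception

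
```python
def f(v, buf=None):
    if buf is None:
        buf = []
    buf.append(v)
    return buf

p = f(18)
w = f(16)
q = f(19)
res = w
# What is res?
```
[16]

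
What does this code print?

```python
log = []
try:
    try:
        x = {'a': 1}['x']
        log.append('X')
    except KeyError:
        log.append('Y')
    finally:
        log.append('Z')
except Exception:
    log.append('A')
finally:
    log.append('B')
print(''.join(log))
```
YZB

Both finally blocks run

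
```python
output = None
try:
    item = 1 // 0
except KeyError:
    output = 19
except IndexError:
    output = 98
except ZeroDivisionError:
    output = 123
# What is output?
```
123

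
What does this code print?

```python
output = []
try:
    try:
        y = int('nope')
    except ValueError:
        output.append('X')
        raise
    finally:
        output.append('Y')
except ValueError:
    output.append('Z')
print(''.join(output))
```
XYZ

finally runs before re-raised exception propagates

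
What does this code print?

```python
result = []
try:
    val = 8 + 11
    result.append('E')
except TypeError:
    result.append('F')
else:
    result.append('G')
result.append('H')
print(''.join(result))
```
EGH

else block runs when no exception occurs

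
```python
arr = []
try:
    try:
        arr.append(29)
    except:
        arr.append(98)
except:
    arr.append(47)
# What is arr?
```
[29]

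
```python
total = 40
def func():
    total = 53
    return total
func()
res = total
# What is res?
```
40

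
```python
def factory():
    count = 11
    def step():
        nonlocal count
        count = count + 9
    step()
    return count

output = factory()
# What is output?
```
20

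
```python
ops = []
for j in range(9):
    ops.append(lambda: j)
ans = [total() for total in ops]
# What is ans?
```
[8, 8, 8, 8, 8, 8, 8, 8, 8]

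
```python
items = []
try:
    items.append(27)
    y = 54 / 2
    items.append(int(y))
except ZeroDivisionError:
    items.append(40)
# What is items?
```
[27, 27]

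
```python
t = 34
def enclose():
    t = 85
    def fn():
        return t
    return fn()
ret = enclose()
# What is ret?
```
85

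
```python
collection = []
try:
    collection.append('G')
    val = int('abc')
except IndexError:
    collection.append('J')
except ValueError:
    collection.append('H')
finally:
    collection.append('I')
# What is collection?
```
['G', 'H', 'I']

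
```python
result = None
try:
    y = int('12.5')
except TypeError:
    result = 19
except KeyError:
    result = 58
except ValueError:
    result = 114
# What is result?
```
114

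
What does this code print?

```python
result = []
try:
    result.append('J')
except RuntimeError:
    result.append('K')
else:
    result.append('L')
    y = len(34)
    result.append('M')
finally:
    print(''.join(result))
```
JL

Try succeeds, else appends 'L', TypeError in else is uncaught, finally prints before exception propagates ('M' never appended)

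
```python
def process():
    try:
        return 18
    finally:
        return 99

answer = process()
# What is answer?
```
99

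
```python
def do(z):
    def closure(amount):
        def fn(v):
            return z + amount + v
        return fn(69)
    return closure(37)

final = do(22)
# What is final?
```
128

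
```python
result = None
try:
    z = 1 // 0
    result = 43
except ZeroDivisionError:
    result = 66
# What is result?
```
66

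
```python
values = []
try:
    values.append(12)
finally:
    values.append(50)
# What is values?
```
[12, 50]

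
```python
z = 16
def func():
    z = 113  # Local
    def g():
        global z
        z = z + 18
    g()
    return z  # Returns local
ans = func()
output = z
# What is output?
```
34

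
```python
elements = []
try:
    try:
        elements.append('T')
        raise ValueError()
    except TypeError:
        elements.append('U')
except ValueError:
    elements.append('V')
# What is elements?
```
['T', 'V']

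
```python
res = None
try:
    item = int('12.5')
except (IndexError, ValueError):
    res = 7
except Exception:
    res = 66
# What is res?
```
7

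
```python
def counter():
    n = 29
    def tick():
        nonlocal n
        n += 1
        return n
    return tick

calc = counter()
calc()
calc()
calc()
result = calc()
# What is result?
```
33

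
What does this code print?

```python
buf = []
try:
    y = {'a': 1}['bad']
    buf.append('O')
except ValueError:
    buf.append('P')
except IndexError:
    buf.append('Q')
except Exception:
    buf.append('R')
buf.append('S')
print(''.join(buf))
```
RS

KeyError not specifically caught, falls to Exception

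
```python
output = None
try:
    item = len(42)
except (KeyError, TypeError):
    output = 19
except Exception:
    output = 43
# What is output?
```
19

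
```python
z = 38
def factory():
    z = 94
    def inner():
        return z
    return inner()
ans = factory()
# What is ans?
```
94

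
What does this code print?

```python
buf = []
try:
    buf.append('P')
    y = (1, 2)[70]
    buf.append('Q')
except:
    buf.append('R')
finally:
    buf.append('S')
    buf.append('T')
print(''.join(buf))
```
PRST

Code before exception runs, then except, then all of finally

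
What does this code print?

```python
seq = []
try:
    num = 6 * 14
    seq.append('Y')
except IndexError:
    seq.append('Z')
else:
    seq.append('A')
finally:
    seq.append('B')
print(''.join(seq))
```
YAB

else runs before finally when no exception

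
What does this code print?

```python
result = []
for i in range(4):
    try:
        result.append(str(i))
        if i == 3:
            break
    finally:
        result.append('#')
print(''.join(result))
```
0#1#2#3#

finally runs even when breaking out of loop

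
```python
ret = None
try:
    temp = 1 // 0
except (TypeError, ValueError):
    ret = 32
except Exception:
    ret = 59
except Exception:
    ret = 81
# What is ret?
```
59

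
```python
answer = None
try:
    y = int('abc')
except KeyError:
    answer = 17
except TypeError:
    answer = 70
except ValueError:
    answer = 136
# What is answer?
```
136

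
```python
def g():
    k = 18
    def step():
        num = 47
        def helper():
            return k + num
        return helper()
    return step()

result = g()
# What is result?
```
65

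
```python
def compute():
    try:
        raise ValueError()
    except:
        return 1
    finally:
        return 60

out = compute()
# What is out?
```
60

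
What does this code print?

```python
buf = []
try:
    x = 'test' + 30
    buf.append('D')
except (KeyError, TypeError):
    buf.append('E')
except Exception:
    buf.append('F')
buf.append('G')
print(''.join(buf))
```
EG

TypeError matches tuple containing it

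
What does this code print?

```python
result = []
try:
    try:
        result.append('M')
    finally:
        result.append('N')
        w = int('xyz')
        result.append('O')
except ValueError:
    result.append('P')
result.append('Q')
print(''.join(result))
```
MNPQ

Exception in inner finally caught by outer except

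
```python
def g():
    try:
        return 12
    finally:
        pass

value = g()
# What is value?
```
12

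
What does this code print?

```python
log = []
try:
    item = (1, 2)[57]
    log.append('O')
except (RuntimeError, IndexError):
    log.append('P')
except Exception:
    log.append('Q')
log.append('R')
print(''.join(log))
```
PR

IndexError matches tuple containing it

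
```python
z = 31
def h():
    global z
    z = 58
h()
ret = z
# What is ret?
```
58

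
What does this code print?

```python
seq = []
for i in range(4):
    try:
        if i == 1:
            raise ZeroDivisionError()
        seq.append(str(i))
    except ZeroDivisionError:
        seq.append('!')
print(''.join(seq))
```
0!23

Exception on i=1 caught, loop continues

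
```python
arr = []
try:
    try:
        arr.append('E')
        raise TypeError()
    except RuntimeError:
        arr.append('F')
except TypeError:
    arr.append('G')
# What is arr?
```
['E', 'G']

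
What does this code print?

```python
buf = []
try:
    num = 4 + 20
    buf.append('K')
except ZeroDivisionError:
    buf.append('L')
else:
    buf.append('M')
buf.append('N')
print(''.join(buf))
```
KMN

else block runs when no exception occurs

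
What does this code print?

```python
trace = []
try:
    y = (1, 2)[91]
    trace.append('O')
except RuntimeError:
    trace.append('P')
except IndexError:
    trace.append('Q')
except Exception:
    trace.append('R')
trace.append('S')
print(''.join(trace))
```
QS

IndexError matches before generic Exception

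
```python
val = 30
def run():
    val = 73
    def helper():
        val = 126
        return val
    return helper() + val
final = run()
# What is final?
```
199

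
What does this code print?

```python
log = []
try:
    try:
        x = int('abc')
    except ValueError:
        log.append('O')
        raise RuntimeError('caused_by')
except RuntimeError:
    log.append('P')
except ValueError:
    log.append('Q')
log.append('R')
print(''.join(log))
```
OPR

RuntimeError raised and caught, original ValueError not re-raised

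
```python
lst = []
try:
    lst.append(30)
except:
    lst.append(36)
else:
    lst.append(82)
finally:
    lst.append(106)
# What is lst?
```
[30, 82, 106]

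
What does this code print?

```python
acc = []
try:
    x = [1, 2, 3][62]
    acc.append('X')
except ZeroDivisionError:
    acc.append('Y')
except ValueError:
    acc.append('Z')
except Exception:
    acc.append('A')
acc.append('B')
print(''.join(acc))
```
AB

IndexError not specifically caught, falls to Exception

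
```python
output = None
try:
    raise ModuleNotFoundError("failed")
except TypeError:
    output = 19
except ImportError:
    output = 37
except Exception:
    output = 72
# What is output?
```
37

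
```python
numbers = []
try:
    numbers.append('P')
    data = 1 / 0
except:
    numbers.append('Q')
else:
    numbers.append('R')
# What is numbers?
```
['P', 'Q']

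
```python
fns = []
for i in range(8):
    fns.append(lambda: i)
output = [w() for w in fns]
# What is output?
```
[7, 7, 7, 7, 7, 7, 7, 7]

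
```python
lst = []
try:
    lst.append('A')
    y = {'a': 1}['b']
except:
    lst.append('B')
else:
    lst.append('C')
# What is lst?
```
['A', 'B']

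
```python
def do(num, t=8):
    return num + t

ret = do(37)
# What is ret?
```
45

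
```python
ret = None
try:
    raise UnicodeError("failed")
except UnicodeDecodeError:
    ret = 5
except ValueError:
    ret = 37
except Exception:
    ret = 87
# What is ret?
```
37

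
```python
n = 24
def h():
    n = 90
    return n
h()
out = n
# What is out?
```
24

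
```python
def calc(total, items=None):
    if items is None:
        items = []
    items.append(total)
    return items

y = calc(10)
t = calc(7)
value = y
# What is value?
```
[10]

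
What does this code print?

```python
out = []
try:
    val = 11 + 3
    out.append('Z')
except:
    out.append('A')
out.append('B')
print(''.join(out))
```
ZB

No exception, try block completes normally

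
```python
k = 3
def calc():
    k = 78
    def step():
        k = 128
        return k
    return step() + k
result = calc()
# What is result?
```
206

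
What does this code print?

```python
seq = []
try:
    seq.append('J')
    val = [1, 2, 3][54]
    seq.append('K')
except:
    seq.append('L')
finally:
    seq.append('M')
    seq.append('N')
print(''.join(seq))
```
JLMN

Code before exception runs, then except, then all of finally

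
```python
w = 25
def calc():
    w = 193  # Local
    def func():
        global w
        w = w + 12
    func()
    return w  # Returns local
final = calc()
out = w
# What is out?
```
37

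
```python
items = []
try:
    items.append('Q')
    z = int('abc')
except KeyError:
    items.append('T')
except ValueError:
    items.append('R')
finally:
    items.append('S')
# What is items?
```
['Q', 'R', 'S']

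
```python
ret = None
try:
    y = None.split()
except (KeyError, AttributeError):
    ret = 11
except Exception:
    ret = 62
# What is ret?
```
11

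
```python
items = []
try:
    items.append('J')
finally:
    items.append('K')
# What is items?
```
['J', 'K']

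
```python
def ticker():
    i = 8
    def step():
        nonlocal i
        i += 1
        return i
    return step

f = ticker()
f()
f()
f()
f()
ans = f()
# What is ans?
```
13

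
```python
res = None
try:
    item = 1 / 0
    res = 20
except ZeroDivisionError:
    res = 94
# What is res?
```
94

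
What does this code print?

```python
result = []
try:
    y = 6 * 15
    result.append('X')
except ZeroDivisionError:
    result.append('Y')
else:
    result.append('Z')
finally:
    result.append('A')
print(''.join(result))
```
XZA

else runs before finally when no exception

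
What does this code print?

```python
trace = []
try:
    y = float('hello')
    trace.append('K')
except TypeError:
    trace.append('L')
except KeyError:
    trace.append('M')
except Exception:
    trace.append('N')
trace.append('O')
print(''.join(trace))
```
NO

ValueError not specifically caught, falls to Exception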